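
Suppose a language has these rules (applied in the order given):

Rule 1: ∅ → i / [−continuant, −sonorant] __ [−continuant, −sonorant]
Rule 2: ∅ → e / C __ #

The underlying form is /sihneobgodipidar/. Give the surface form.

sihneobigodipidare

Rule 1 (stop-cluster i-epenthesis): /b/ and /g/ form a stop–stop cluster, so [i] is inserted between them. /sihneobgodipidar/ → sihneobigodipidar.
Rule 2 (final e-epenthesis): the form ends in the consonant /r/, so [e] is inserted word-finally. /sihneobigodipidar/ → sihneobigodipidare.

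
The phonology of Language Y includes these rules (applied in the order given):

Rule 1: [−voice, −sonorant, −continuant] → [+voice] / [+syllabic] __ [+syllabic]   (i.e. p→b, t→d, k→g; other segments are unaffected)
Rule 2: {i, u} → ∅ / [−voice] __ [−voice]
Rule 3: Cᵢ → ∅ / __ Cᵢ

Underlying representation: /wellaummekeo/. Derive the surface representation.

Rule 1 (intervocalic voicing): /k/ is a voiceless stop between vowels /e/ and /e/, so it voices to [g]. /wellaummekeo/ → wellaummegeo.
Rule 2 (high vowel syncope): no segment meets the environment; /wellaummegeo/ is unchanged.
Rule 3 (degemination): /ll/ is a geminate; the first /l/ deletes. /mm/ is a geminate; the first /m/ deletes. /wellaummegeo/ → welaumegeo.

welaumegeo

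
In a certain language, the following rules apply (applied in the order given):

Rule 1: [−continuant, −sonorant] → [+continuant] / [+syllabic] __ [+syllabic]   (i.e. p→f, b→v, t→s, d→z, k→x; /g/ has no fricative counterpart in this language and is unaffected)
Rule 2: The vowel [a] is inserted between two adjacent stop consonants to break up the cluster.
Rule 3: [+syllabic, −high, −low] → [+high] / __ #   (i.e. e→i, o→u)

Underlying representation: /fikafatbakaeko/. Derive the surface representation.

fixafatabaxaexu

Rule 1 (intervocalic spirantization): /k/ is a stop between vowels /i/ and /a/, so it spirantizes to the fricative [x]. /k/ is a stop between vowels /a/ and /a/, so it spirantizes to the fricative [x]. /k/ is a stop between vowels /e/ and /o/, so it spirantizes to the fricative [x]. /fikafatbakaeko/ → fixafatbaxaexo.
Rule 2 (stop-cluster a-epenthesis): /t/ and /b/ form a stop–stop cluster, so [a] is inserted between them. /fixafatbaxaexo/ → fixafatabaxaexo.
Rule 3 (final vowel raising): /o/ is a mid vowel in word-final position, so it raises to [u]. /fixafatabaxaexo/ → fixafatabaxaexu.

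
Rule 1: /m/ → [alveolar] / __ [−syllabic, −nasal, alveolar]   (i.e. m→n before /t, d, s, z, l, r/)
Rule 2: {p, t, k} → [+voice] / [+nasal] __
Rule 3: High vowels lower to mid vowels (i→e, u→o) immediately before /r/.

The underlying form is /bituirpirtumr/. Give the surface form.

bituerpertunr

Rule 1 (nasal place assimilation): /m/ precedes the alveolar consonant /r/, so it assimilates in place to [n]. /bituirpirtumr/ → bituirpirtunr.
Rule 2 (post-nasal voicing): no segment meets the environment; /bituirpirtunr/ is unchanged.
Rule 3 (pre-rhotic lowering): /i/ is a high vowel immediately before /r/, so it lowers to [e]. /i/ is a high vowel immediately before /r/, so it lowers to [e]. /bituirpirtunr/ → bituerpertunr.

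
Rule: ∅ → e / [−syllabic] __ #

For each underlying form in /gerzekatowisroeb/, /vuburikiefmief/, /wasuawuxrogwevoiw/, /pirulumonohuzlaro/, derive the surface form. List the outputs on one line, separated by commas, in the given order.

gerzekatowisroebe, vuburikiefmiefe, wasuawuxrogwevoiwe, pirulumonohuzlaro

/gerzekatowisroeb/: the form ends in the consonant /b/, so [e] is inserted word-finally. → [gerzekatowisroebe].
/vuburikiefmief/: the form ends in the consonant /f/, so [e] is inserted word-finally. → [vuburikiefmiefe].
/wasuawuxrogwevoiw/: the form ends in the consonant /w/, so [e] is inserted word-finally. → [wasuawuxrogwevoiwe].
/pirulumonohuzlaro/: the rule's environment is not met; surfaces unchanged as [pirulumonohuzlaro].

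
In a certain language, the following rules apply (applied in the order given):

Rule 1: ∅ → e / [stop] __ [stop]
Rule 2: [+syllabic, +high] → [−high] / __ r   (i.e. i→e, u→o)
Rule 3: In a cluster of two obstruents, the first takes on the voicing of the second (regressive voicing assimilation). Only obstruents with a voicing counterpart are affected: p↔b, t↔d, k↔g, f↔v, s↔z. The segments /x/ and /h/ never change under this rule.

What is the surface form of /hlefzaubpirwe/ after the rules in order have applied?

Rule 1 (stop-cluster e-epenthesis): /b/ and /p/ form a stop–stop cluster, so [e] is inserted between them. /hlefzaubpirwe/ → hlefzaubepirwe.
Rule 2 (pre-rhotic lowering): /i/ is a high vowel immediately before /r/, so it lowers to [e]. /hlefzaubepirwe/ → hlefzaubeperwe.
Rule 3 (regressive voicing assimilation): /f/ precedes the voiced obstruent /z/, so it voices to [v] by assimilation. /hlefzaubeperwe/ → hlevzaubeperwe.

hlevzaubeperwe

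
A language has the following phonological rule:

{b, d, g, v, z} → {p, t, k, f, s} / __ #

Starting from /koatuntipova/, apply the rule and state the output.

koatuntipova

No segment of /koatuntipova/ meets the structural description of the rule, so the form surfaces unchanged.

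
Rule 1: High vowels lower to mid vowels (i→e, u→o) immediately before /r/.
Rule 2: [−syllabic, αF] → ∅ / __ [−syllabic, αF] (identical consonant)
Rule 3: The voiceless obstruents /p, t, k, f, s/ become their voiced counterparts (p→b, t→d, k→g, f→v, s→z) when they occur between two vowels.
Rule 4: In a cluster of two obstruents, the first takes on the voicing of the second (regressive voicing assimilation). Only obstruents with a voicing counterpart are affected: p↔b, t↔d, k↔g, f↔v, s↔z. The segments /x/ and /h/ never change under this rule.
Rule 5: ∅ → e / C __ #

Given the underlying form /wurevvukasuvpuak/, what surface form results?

worevugazufpuake

Rule 1 (pre-rhotic lowering): /u/ is a high vowel immediately before /r/, so it lowers to [o]. /wurevvukasuvpuak/ → worevvukasuvpuak.
Rule 2 (degemination): /vv/ is a geminate; the first /v/ deletes. /worevvukasuvpuak/ → worevukasuvpuak.
Rule 3 (intervocalic voicing): /k/ is a voiceless obstruent between vowels /u/ and /a/, so it voices to [g]. /s/ is a voiceless obstruent between vowels /a/ and /u/, so it voices to [z]. /worevukasuvpuak/ → worevugazuvpuak.
Rule 4 (regressive voicing assimilation): /v/ precedes the voiceless obstruent /p/, so it devoices to [f] by assimilation. /worevugazuvpuak/ → worevugazufpuak.
Rule 5 (final e-epenthesis): the form ends in the consonant /k/, so [e] is inserted word-finally. /worevugazufpuak/ → worevugazufpuake.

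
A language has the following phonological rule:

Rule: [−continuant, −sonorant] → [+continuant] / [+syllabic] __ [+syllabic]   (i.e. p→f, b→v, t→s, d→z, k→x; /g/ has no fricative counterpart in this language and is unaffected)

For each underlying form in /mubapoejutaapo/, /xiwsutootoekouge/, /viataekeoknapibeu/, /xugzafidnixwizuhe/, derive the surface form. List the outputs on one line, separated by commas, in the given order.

/mubapoejutaapo/: /b/ is a stop between vowels /u/ and /a/, so it spirantizes to the fricative [v]. /p/ is a stop between vowels /a/ and /o/, so it spirantizes to the fricative [f]. /t/ is a stop between vowels /u/ and /a/, so it spirantizes to the fricative [s]. /p/ is a stop between vowels /a/ and /o/, so it spirantizes to the fricative [f]. → [muvafoejusaafo].
/xiwsutootoekouge/: /t/ is a stop between vowels /u/ and /o/, so it spirantizes to the fricative [s]. /t/ is a stop between vowels /o/ and /o/, so it spirantizes to the fricative [s]. /k/ is a stop between vowels /e/ and /o/, so it spirantizes to the fricative [x]. → [xiwsusoosoexouge].
/viataekeoknapibeu/: /t/ is a stop between vowels /a/ and /a/, so it spirantizes to the fricative [s]. /k/ is a stop between vowels /e/ and /e/, so it spirantizes to the fricative [x]. /p/ is a stop between vowels /a/ and /i/, so it spirantizes to the fricative [f]. /b/ is a stop between vowels /i/ and /e/, so it spirantizes to the fricative [v]. → [viasaexeoknafiveu].
/xugzafidnixwizuhe/: the rule's environment is not met; surfaces unchanged as [xugzafidnixwizuhe].

muvafoejusaafo, xiwsusoosoexouge, viasaexeoknafiveu, xugzafidnixwizuhe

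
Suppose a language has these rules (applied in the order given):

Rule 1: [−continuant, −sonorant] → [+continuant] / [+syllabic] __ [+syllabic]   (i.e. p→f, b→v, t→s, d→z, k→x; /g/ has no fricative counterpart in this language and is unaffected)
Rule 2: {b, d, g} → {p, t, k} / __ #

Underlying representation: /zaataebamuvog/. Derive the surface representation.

Rule 1 (intervocalic spirantization): /t/ is a stop between vowels /a/ and /a/, so it spirantizes to the fricative [s]. /b/ is a stop between vowels /e/ and /a/, so it spirantizes to the fricative [v]. /zaataebamuvog/ → zaasaevamuvog.
Rule 2 (final devoicing): /g/ is a voiced stop in word-final position, so it devoices to [k]. /zaasaevamuvog/ → zaasaevamuvok.

zaasaevamuvok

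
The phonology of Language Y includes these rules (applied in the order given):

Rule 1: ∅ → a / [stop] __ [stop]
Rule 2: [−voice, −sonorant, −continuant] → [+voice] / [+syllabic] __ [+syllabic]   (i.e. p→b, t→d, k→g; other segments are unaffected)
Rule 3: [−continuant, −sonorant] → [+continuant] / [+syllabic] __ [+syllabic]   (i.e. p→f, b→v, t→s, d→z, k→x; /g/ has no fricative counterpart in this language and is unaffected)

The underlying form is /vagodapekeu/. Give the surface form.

Rule 1 (stop-cluster a-epenthesis): no segment meets the environment; /vagodapekeu/ is unchanged.
Rule 2 (intervocalic voicing): /p/ is a voiceless stop between vowels /a/ and /e/, so it voices to [b]. /k/ is a voiceless stop between vowels /e/ and /e/, so it voices to [g]. /vagodapekeu/ → vagodabegeu.
Rule 3 (intervocalic spirantization): /d/ is a stop between vowels /o/ and /a/, so it spirantizes to the fricative [z]. /b/ is a stop between vowels /a/ and /e/, so it spirantizes to the fricative [v]. /vagodabegeu/ → vagozavegeu.

vagozavegeu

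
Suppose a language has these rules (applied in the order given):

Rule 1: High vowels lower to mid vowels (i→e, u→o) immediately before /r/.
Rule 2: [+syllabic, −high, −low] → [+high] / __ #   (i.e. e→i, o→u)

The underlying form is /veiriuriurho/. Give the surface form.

veerioriorhu

Rule 1 (pre-rhotic lowering): /i/ is a high vowel immediately before /r/, so it lowers to [e]. /u/ is a high vowel immediately before /r/, so it lowers to [o]. /u/ is a high vowel immediately before /r/, so it lowers to [o]. /veiriuriurho/ → veerioriorho.
Rule 2 (final vowel raising): /o/ is a mid vowel in word-final position, so it raises to [u]. /veerioriorho/ → veerioriorhu.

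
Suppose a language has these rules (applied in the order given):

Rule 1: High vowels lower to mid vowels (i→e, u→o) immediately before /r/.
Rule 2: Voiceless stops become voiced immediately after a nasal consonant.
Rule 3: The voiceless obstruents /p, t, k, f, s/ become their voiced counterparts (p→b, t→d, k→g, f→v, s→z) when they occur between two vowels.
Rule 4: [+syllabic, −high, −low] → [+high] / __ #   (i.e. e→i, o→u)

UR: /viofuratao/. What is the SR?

viovoradau

Rule 1 (pre-rhotic lowering): /u/ is a high vowel immediately before /r/, so it lowers to [o]. /viofuratao/ → vioforatao.
Rule 2 (post-nasal voicing): no segment meets the environment; /vioforatao/ is unchanged.
Rule 3 (intervocalic voicing): /f/ is a voiceless obstruent between vowels /o/ and /o/, so it voices to [v]. /t/ is a voiceless obstruent between vowels /a/ and /a/, so it voices to [d]. /vioforatao/ → viovoradao.
Rule 4 (final vowel raising): /o/ is a mid vowel in word-final position, so it raises to [u]. /viovoradao/ → viovoradau.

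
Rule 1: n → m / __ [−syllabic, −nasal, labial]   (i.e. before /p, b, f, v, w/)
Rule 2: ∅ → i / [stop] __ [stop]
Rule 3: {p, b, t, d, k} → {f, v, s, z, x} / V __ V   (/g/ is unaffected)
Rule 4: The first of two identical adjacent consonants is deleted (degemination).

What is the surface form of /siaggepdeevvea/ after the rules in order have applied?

siagigefizeevea

Rule 1 (nasal place assimilation): no segment meets the environment; /siaggepdeevvea/ is unchanged.
Rule 2 (stop-cluster i-epenthesis): /g/ and /g/ form a stop–stop cluster, so [i] is inserted between them. /p/ and /d/ form a stop–stop cluster, so [i] is inserted between them. /siaggepdeevvea/ → siagigepideevvea.
Rule 3 (intervocalic spirantization): /p/ is a stop between vowels /e/ and /i/, so it spirantizes to the fricative [f]. /d/ is a stop between vowels /i/ and /e/, so it spirantizes to the fricative [z]. /siagigepideevvea/ → siagigefizeevvea.
Rule 4 (degemination): /vv/ is a geminate; the first /v/ deletes. /siagigefizeevvea/ → siagigefizeevea.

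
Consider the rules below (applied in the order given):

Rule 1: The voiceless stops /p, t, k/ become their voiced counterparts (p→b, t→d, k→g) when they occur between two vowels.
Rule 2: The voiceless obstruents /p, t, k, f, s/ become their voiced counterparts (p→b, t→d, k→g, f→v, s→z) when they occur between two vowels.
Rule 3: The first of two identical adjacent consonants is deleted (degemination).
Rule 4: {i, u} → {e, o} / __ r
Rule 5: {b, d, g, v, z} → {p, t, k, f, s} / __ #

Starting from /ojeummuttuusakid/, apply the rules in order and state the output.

Rule 1 (intervocalic voicing): /k/ is a voiceless stop between vowels /a/ and /i/, so it voices to [g]. /ojeummuttuusakid/ → ojeummuttuusagid.
Rule 2 (intervocalic voicing): /s/ is a voiceless obstruent between vowels /u/ and /a/, so it voices to [z]. /ojeummuttuusagid/ → ojeummuttuuzagid.
Rule 3 (degemination): /mm/ is a geminate; the first /m/ deletes. /tt/ is a geminate; the first /t/ deletes. /ojeummuttuuzagid/ → ojeumutuuzagid.
Rule 4 (pre-rhotic lowering): no segment meets the environment; /ojeumutuuzagid/ is unchanged.
Rule 5 (final devoicing): /d/ is a voiced obstruent in word-final position, so it devoices to [t]. /ojeumutuuzagid/ → ojeumutuuzagit.

ojeumutuuzagit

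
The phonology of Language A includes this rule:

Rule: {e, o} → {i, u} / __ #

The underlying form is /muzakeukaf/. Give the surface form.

No segment of /muzakeukaf/ meets the structural description of the rule, so the form surfaces unchanged.

muzakeukaf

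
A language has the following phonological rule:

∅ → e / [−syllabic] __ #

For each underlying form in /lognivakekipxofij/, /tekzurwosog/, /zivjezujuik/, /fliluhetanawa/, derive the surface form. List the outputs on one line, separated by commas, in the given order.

/lognivakekipxofij/: the form ends in the consonant /j/, so [e] is inserted word-finally. → [lognivakekipxofije].
/tekzurwosog/: the form ends in the consonant /g/, so [e] is inserted word-finally. → [tekzurwosoge].
/zivjezujuik/: the form ends in the consonant /k/, so [e] is inserted word-finally. → [zivjezujuike].
/fliluhetanawa/: the rule's environment is not met; surfaces unchanged as [fliluhetanawa].

lognivakekipxofije, tekzurwosoge, zivjezujuike, fliluhetanawa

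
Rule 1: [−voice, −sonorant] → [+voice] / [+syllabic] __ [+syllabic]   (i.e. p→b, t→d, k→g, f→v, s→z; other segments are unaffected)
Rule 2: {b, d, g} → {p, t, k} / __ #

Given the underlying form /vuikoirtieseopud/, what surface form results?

vuigoirtiezeobut

Rule 1 (intervocalic voicing): /k/ is a voiceless obstruent between vowels /i/ and /o/, so it voices to [g]. /s/ is a voiceless obstruent between vowels /e/ and /e/, so it voices to [z]. /p/ is a voiceless obstruent between vowels /o/ and /u/, so it voices to [b]. /vuikoirtieseopud/ → vuigoirtiezeobud.
Rule 2 (final devoicing): /d/ is a voiced stop in word-final position, so it devoices to [t]. /vuigoirtiezeobud/ → vuigoirtiezeobut.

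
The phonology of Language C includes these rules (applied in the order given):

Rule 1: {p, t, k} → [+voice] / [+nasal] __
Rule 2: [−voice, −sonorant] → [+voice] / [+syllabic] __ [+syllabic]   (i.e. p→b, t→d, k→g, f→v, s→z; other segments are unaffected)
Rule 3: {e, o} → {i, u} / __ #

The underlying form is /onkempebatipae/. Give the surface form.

ongembebadibai

Rule 1 (post-nasal voicing): /k/ is a voiceless stop immediately after the nasal /n/, so it voices to [g]. /p/ is a voiceless stop immediately after the nasal /m/, so it voices to [b]. /onkempebatipae/ → ongembebatipae.
Rule 2 (intervocalic voicing): /t/ is a voiceless obstruent between vowels /a/ and /i/, so it voices to [d]. /p/ is a voiceless obstruent between vowels /i/ and /a/, so it voices to [b]. /ongembebatipae/ → ongembebadibae.
Rule 3 (final vowel raising): /e/ is a mid vowel in word-final position, so it raises to [i]. /ongembebadibae/ → ongembebadibai.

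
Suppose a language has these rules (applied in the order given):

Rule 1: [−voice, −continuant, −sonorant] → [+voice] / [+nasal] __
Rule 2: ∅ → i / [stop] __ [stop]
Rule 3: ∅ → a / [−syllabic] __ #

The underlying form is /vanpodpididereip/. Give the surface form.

vanbodipididereipa

Rule 1 (post-nasal voicing): /p/ is a voiceless stop immediately after the nasal /n/, so it voices to [b]. /vanpodpididereip/ → vanbodpididereip.
Rule 2 (stop-cluster i-epenthesis): /d/ and /p/ form a stop–stop cluster, so [i] is inserted between them. /vanbodpididereip/ → vanbodipididereip.
Rule 3 (final a-epenthesis): the form ends in the consonant /p/, so [a] is inserted word-finally. /vanbodipididereip/ → vanbodipididereipa.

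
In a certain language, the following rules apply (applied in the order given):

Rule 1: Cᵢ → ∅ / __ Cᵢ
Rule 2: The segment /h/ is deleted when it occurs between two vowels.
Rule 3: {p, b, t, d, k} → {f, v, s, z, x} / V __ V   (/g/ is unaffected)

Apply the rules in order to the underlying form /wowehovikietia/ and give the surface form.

woweovixiesia

Rule 1 (degemination): no segment meets the environment; /wowehovikietia/ is unchanged.
Rule 2 (intervocalic h-deletion): /h/ occurs between vowels /e/ and /o/, so it deletes. /wowehovikietia/ → woweovikietia.
Rule 3 (intervocalic spirantization): /k/ is a stop between vowels /i/ and /i/, so it spirantizes to the fricative [x]. /t/ is a stop between vowels /e/ and /i/, so it spirantizes to the fricative [s]. /woweovikietia/ → woweovixiesia.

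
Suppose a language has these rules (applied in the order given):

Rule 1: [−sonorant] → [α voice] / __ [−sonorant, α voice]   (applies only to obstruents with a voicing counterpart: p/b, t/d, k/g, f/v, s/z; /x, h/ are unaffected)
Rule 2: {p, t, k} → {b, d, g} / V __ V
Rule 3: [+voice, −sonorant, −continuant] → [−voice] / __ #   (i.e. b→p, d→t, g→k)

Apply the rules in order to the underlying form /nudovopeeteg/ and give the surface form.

nudovobeedek

Rule 1 (regressive voicing assimilation): no segment meets the environment; /nudovopeeteg/ is unchanged.
Rule 2 (intervocalic voicing): /p/ is a voiceless stop between vowels /o/ and /e/, so it voices to [b]. /t/ is a voiceless stop between vowels /e/ and /e/, so it voices to [d]. /nudovopeeteg/ → nudovobeedeg.
Rule 3 (final devoicing): /g/ is a voiced stop in word-final position, so it devoices to [k]. /nudovobeedeg/ → nudovobeedek.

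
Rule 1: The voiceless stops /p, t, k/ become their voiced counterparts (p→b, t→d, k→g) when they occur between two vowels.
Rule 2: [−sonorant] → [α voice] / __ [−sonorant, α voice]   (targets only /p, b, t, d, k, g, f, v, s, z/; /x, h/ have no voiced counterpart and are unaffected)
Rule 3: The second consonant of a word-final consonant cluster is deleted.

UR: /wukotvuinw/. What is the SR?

Rule 1 (intervocalic voicing): /k/ is a voiceless stop between vowels /u/ and /o/, so it voices to [g]. /wukotvuinw/ → wugotvuinw.
Rule 2 (regressive voicing assimilation): /t/ precedes the voiced obstruent /v/, so it voices to [d] by assimilation. /wugotvuinw/ → wugodvuinw.
Rule 3 (final cluster simplification): /w/ is the second consonant of a word-final cluster /nw/, so it deletes. /wugodvuinw/ → wugodvuin.

wugodvuin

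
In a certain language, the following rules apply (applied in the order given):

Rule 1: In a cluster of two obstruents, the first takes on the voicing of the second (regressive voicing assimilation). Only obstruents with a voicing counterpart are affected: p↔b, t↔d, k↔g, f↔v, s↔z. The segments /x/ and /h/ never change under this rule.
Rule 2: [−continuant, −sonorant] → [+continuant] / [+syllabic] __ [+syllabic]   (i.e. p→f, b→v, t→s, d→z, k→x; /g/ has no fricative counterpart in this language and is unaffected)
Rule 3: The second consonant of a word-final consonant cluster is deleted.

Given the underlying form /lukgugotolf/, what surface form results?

Rule 1 (regressive voicing assimilation): /k/ precedes the voiced obstruent /g/, so it voices to [g] by assimilation. /lukgugotolf/ → luggugotolf.
Rule 2 (intervocalic spirantization): /t/ is a stop between vowels /o/ and /o/, so it spirantizes to the fricative [s]. /luggugotolf/ → luggugosolf.
Rule 3 (final cluster simplification): /f/ is the second consonant of a word-final cluster /lf/, so it deletes. /luggugosolf/ → luggugosol.

luggugosol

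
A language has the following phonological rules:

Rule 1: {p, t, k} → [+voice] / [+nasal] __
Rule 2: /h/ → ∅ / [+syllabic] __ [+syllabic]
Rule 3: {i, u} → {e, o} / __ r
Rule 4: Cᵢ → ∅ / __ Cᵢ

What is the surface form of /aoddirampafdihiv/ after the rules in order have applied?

Rule 1 (post-nasal voicing): /p/ is a voiceless stop immediately after the nasal /m/, so it voices to [b]. /aoddirampafdihiv/ → aoddirambafdihiv.
Rule 2 (intervocalic h-deletion): /h/ occurs between vowels /i/ and /i/, so it deletes. /aoddirambafdihiv/ → aoddirambafdiiv.
Rule 3 (pre-rhotic lowering): /i/ is a high vowel immediately before /r/, so it lowers to [e]. /aoddirambafdiiv/ → aodderambafdiiv.
Rule 4 (degemination): /dd/ is a geminate; the first /d/ deletes. /aodderambafdiiv/ → aoderambafdiiv.

aoderambafdiiv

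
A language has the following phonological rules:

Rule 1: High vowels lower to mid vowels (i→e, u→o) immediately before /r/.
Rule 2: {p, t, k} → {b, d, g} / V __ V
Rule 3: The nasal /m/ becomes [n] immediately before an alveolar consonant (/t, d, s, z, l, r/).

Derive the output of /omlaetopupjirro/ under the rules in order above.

onlaedobupjerro

Rule 1 (pre-rhotic lowering): /i/ is a high vowel immediately before /r/, so it lowers to [e]. /omlaetopupjirro/ → omlaetopupjerro.
Rule 2 (intervocalic voicing): /t/ is a voiceless stop between vowels /e/ and /o/, so it voices to [d]. /p/ is a voiceless stop between vowels /o/ and /u/, so it voices to [b]. /omlaetopupjerro/ → omlaedobupjerro.
Rule 3 (nasal place assimilation): /m/ precedes the alveolar consonant /l/, so it assimilates in place to [n]. /omlaedobupjerro/ → onlaedobupjerro.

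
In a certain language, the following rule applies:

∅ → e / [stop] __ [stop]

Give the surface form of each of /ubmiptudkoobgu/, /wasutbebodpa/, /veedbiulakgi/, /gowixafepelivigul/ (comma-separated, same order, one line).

ubmipetudekoobegu, wasutebebodepa, veedebiulakegi, gowixafepelivigul

/ubmiptudkoobgu/: /p/ and /t/ form a stop–stop cluster, so [e] is inserted between them. /d/ and /k/ form a stop–stop cluster, so [e] is inserted between them. /b/ and /g/ form a stop–stop cluster, so [e] is inserted between them. → [ubmipetudekoobegu].
/wasutbebodpa/: /t/ and /b/ form a stop–stop cluster, so [e] is inserted between them. /d/ and /p/ form a stop–stop cluster, so [e] is inserted between them. → [wasutebebodepa].
/veedbiulakgi/: /d/ and /b/ form a stop–stop cluster, so [e] is inserted between them. /k/ and /g/ form a stop–stop cluster, so [e] is inserted between them. → [veedebiulakegi].
/gowixafepelivigul/: the rule's environment is not met; surfaces unchanged as [gowixafepelivigul].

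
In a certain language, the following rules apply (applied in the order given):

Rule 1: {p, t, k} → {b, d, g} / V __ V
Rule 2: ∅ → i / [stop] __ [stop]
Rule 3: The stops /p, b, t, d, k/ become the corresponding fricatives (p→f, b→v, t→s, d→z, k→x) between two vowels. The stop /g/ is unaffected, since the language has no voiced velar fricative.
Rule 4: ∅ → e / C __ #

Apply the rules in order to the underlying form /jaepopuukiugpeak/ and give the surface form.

jaevovuugiugifeake

Rule 1 (intervocalic voicing): /p/ is a voiceless stop between vowels /e/ and /o/, so it voices to [b]. /p/ is a voiceless stop between vowels /o/ and /u/, so it voices to [b]. /k/ is a voiceless stop between vowels /u/ and /i/, so it voices to [g]. /jaepopuukiugpeak/ → jaebobuugiugpeak.
Rule 2 (stop-cluster i-epenthesis): /g/ and /p/ form a stop–stop cluster, so [i] is inserted between them. /jaebobuugiugpeak/ → jaebobuugiugipeak.
Rule 3 (intervocalic spirantization): /b/ is a stop between vowels /e/ and /o/, so it spirantizes to the fricative [v]. /b/ is a stop between vowels /o/ and /u/, so it spirantizes to the fricative [v]. /p/ is a stop between vowels /i/ and /e/, so it spirantizes to the fricative [f]. /jaebobuugiugipeak/ → jaevovuugiugifeak.
Rule 4 (final e-epenthesis): the form ends in the consonant /k/, so [e] is inserted word-finally. /jaevovuugiugifeak/ → jaevovuugiugifeake.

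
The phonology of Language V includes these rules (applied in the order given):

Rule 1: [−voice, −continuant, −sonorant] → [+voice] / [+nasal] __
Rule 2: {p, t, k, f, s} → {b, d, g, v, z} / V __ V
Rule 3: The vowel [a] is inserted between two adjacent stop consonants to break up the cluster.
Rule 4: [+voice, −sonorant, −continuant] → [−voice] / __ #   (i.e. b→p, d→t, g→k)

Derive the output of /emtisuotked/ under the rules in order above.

emdizuotaket

Rule 1 (post-nasal voicing): /t/ is a voiceless stop immediately after the nasal /m/, so it voices to [d]. /emtisuotked/ → emdisuotked.
Rule 2 (intervocalic voicing): /s/ is a voiceless obstruent between vowels /i/ and /u/, so it voices to [z]. /emdisuotked/ → emdizuotked.
Rule 3 (stop-cluster a-epenthesis): /t/ and /k/ form a stop–stop cluster, so [a] is inserted between them. /emdizuotked/ → emdizuotaked.
Rule 4 (final devoicing): /d/ is a voiced stop in word-final position, so it devoices to [t]. /emdizuotaked/ → emdizuotaket.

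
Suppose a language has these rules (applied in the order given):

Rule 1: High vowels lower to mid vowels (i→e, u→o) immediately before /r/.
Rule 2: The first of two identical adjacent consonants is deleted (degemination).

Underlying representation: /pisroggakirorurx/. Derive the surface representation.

pisrogakerororx

Rule 1 (pre-rhotic lowering): /i/ is a high vowel immediately before /r/, so it lowers to [e]. /u/ is a high vowel immediately before /r/, so it lowers to [o]. /pisroggakirorurx/ → pisroggakerororx.
Rule 2 (degemination): /gg/ is a geminate; the first /g/ deletes. /pisroggakerororx/ → pisrogakerororx.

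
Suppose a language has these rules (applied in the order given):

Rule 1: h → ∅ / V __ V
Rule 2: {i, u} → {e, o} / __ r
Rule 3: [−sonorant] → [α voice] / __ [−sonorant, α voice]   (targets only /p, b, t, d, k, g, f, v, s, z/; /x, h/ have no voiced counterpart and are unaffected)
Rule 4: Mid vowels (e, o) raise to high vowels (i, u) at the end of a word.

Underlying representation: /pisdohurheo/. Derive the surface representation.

Rule 1 (intervocalic h-deletion): /h/ occurs between vowels /o/ and /u/, so it deletes. /pisdohurheo/ → pisdourheo.
Rule 2 (pre-rhotic lowering): /u/ is a high vowel immediately before /r/, so it lowers to [o]. /pisdourheo/ → pisdoorheo.
Rule 3 (regressive voicing assimilation): /s/ precedes the voiced obstruent /d/, so it voices to [z] by assimilation. /pisdoorheo/ → pizdoorheo.
Rule 4 (final vowel raising): /o/ is a mid vowel in word-final position, so it raises to [u]. /pizdoorheo/ → pizdoorheu.

pizdoorheu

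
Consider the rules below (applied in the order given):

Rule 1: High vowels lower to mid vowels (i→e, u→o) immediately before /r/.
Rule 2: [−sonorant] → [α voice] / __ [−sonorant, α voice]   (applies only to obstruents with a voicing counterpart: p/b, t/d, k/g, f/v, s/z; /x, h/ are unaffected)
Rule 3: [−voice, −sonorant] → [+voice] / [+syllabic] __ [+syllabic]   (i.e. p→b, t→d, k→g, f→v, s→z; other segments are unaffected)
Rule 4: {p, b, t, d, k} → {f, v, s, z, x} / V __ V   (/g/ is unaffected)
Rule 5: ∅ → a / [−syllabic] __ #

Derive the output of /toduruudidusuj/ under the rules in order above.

Rule 1 (pre-rhotic lowering): /u/ is a high vowel immediately before /r/, so it lowers to [o]. /toduruudidusuj/ → todoruudidusuj.
Rule 2 (regressive voicing assimilation): no segment meets the environment; /todoruudidusuj/ is unchanged.
Rule 3 (intervocalic voicing): /s/ is a voiceless obstruent between vowels /u/ and /u/, so it voices to [z]. /todoruudidusuj/ → todoruudiduzuj.
Rule 4 (intervocalic spirantization): /d/ is a stop between vowels /o/ and /o/, so it spirantizes to the fricative [z]. /d/ is a stop between vowels /u/ and /i/, so it spirantizes to the fricative [z]. /d/ is a stop between vowels /i/ and /u/, so it spirantizes to the fricative [z]. /todoruudiduzuj/ → tozoruuzizuzuj.
Rule 5 (final a-epenthesis): the form ends in the consonant /j/, so [a] is inserted word-finally. /tozoruuzizuzuj/ → tozoruuzizuzuja.

tozoruuzizuzuja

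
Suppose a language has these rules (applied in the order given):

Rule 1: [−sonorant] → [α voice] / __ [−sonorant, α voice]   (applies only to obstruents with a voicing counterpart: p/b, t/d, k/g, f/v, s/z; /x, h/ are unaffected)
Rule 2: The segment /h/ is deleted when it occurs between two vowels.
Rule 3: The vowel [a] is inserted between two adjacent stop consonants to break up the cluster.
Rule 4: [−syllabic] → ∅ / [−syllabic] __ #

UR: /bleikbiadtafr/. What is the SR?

bleigabiatataf

Rule 1 (regressive voicing assimilation): /k/ precedes the voiced obstruent /b/, so it voices to [g] by assimilation. /d/ precedes the voiceless obstruent /t/, so it devoices to [t] by assimilation. /bleikbiadtafr/ → bleigbiattafr.
Rule 2 (intervocalic h-deletion): no segment meets the environment; /bleigbiattafr/ is unchanged.
Rule 3 (stop-cluster a-epenthesis): /g/ and /b/ form a stop–stop cluster, so [a] is inserted between them. /t/ and /t/ form a stop–stop cluster, so [a] is inserted between them. /bleigbiattafr/ → bleigabiatatafr.
Rule 4 (final cluster simplification): /r/ is the second consonant of a word-final cluster /fr/, so it deletes. /bleigabiatatafr/ → bleigabiatataf.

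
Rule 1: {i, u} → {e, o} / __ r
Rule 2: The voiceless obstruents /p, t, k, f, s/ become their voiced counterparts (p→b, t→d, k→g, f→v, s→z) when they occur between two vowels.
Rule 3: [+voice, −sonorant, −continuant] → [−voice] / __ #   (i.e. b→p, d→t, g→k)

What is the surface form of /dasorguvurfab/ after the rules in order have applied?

dazorguvorfap

Rule 1 (pre-rhotic lowering): /u/ is a high vowel immediately before /r/, so it lowers to [o]. /dasorguvurfab/ → dasorguvorfab.
Rule 2 (intervocalic voicing): /s/ is a voiceless obstruent between vowels /a/ and /o/, so it voices to [z]. /dasorguvorfab/ → dazorguvorfab.
Rule 3 (final devoicing): /b/ is a voiced stop in word-final position, so it devoices to [p]. /dazorguvorfab/ → dazorguvorfap.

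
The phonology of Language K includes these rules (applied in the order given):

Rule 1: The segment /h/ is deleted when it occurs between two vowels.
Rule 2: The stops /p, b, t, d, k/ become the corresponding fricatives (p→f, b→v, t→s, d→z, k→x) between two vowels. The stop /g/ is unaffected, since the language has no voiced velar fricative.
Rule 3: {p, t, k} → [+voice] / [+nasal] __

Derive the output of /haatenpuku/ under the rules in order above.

Rule 1 (intervocalic h-deletion): no segment meets the environment; /haatenpuku/ is unchanged.
Rule 2 (intervocalic spirantization): /t/ is a stop between vowels /a/ and /e/, so it spirantizes to the fricative [s]. /k/ is a stop between vowels /u/ and /u/, so it spirantizes to the fricative [x]. /haatenpuku/ → haasenpuxu.
Rule 3 (post-nasal voicing): /p/ is a voiceless stop immediately after the nasal /n/, so it voices to [b]. /haasenpuxu/ → haasenbuxu.

haasenbuxu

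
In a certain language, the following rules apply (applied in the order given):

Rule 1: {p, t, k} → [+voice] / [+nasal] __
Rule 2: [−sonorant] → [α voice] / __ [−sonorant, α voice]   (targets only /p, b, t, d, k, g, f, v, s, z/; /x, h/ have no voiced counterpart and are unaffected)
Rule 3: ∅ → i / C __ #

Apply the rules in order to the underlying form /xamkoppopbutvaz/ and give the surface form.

xamgoppobbudvazi

Rule 1 (post-nasal voicing): /k/ is a voiceless stop immediately after the nasal /m/, so it voices to [g]. /xamkoppopbutvaz/ → xamgoppopbutvaz.
Rule 2 (regressive voicing assimilation): /p/ precedes the voiced obstruent /b/, so it voices to [b] by assimilation. /t/ precedes the voiced obstruent /v/, so it voices to [d] by assimilation. /xamgoppopbutvaz/ → xamgoppobbudvaz.
Rule 3 (final i-epenthesis): the form ends in the consonant /z/, so [i] is inserted word-finally. /xamgoppobbudvaz/ → xamgoppobbudvazi.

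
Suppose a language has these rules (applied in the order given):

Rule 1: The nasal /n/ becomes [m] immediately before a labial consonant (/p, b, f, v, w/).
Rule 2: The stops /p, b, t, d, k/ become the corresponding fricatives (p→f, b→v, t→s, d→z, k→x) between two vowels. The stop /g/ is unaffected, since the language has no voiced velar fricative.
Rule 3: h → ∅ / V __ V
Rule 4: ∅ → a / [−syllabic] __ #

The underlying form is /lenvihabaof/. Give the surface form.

lemviavaofa

Rule 1 (nasal place assimilation): /n/ precedes the labial consonant /v/, so it assimilates in place to [m]. /lenvihabaof/ → lemvihabaof.
Rule 2 (intervocalic spirantization): /b/ is a stop between vowels /a/ and /a/, so it spirantizes to the fricative [v]. /lemvihabaof/ → lemvihavaof.
Rule 3 (intervocalic h-deletion): /h/ occurs between vowels /i/ and /a/, so it deletes. /lemvihavaof/ → lemviavaof.
Rule 4 (final a-epenthesis): the form ends in the consonant /f/, so [a] is inserted word-finally. /lemviavaof/ → lemviavaofa.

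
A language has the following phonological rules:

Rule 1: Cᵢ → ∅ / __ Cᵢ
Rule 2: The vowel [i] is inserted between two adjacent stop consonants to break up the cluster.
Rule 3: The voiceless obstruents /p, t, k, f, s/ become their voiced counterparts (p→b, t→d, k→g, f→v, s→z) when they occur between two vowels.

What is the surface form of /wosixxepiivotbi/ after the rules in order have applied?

Rule 1 (degemination): /xx/ is a geminate; the first /x/ deletes. /wosixxepiivotbi/ → wosixepiivotbi.
Rule 2 (stop-cluster i-epenthesis): /t/ and /b/ form a stop–stop cluster, so [i] is inserted between them. /wosixepiivotbi/ → wosixepiivotibi.
Rule 3 (intervocalic voicing): /s/ is a voiceless obstruent between vowels /o/ and /i/, so it voices to [z]. /p/ is a voiceless obstruent between vowels /e/ and /i/, so it voices to [b]. /t/ is a voiceless obstruent between vowels /o/ and /i/, so it voices to [d]. /wosixepiivotibi/ → wozixebiivodibi.

wozixebiivodibi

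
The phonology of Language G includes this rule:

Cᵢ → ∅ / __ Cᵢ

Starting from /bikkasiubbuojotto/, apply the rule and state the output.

/kk/ is a geminate; the first /k/ deletes.
/bb/ is a geminate; the first /b/ deletes.
/tt/ is a geminate; the first /t/ deletes.
The other instances of /b/, /k/, /s/, /j/, /t/ do not occur in the required environment and remain unchanged.
Surface form: [bikasiubuojoto].

bikasiubuojoto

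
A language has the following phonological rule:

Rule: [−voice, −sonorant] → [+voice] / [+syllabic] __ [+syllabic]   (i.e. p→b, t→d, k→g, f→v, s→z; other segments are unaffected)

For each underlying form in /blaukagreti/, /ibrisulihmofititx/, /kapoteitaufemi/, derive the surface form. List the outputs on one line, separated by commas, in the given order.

blaugagredi, ibrizulihmoviditx, kabodeidauvemi

/blaukagreti/: /k/ is a voiceless obstruent between vowels /u/ and /a/, so it voices to [g]. /t/ is a voiceless obstruent between vowels /e/ and /i/, so it voices to [d]. → [blaugagredi].
/ibrisulihmofititx/: /s/ is a voiceless obstruent between vowels /i/ and /u/, so it voices to [z]. /f/ is a voiceless obstruent between vowels /o/ and /i/, so it voices to [v]. /t/ is a voiceless obstruent between vowels /i/ and /i/, so it voices to [d]. → [ibrizulihmoviditx].
/kapoteitaufemi/: /p/ is a voiceless obstruent between vowels /a/ and /o/, so it voices to [b]. /t/ is a voiceless obstruent between vowels /o/ and /e/, so it voices to [d]. /t/ is a voiceless obstruent between vowels /i/ and /a/, so it voices to [d]. /f/ is a voiceless obstruent between vowels /u/ and /e/, so it voices to [v]. → [kabodeidauvemi].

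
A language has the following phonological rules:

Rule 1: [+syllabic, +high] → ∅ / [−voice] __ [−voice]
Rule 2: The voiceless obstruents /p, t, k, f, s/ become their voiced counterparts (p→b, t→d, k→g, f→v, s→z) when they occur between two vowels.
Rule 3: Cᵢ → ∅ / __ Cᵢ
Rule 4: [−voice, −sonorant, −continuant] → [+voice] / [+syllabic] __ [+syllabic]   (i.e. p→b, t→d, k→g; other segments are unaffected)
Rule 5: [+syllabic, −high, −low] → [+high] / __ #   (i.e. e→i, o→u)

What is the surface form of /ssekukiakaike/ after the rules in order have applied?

segiagaigi

Rule 1 (high vowel syncope): /u/ is a high vowel flanked by voiceless consonants /k/ and /k/, so it deletes. /ssekukiakaike/ → ssekkiakaike.
Rule 2 (intervocalic voicing): /k/ is a voiceless obstruent between vowels /a/ and /a/, so it voices to [g]. /k/ is a voiceless obstruent between vowels /i/ and /e/, so it voices to [g]. /ssekkiakaike/ → ssekkiagaige.
Rule 3 (degemination): /ss/ is a geminate; the first /s/ deletes. /kk/ is a geminate; the first /k/ deletes. /ssekkiagaige/ → sekiagaige.
Rule 4 (intervocalic voicing): /k/ is a voiceless stop between vowels /e/ and /i/, so it voices to [g]. /sekiagaige/ → segiagaige.
Rule 5 (final vowel raising): /e/ is a mid vowel in word-final position, so it raises to [i]. /segiagaige/ → segiagaigi.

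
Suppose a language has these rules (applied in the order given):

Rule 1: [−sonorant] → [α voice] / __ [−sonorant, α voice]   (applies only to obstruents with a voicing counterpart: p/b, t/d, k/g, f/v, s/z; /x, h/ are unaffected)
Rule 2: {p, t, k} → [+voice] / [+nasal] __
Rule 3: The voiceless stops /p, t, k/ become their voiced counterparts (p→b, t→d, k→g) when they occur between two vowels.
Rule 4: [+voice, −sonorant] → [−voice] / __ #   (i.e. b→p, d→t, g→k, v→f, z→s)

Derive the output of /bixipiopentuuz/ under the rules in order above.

Rule 1 (regressive voicing assimilation): no segment meets the environment; /bixipiopentuuz/ is unchanged.
Rule 2 (post-nasal voicing): /t/ is a voiceless stop immediately after the nasal /n/, so it voices to [d]. /bixipiopentuuz/ → bixipiopenduuz.
Rule 3 (intervocalic voicing): /p/ is a voiceless stop between vowels /i/ and /i/, so it voices to [b]. /p/ is a voiceless stop between vowels /o/ and /e/, so it voices to [b]. /bixipiopenduuz/ → bixibiobenduuz.
Rule 4 (final devoicing): /z/ is a voiced obstruent in word-final position, so it devoices to [s]. /bixibiobenduuz/ → bixibiobenduus.

bixibiobenduus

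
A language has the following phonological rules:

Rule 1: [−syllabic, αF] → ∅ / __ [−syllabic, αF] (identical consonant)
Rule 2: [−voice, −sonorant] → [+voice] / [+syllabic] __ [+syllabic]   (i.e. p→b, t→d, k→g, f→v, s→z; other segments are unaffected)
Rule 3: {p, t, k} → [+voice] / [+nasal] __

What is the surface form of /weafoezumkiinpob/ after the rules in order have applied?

Rule 1 (degemination): no segment meets the environment; /weafoezumkiinpob/ is unchanged.
Rule 2 (intervocalic voicing): /f/ is a voiceless obstruent between vowels /a/ and /o/, so it voices to [v]. /weafoezumkiinpob/ → weavoezumkiinpob.
Rule 3 (post-nasal voicing): /k/ is a voiceless stop immediately after the nasal /m/, so it voices to [g]. /p/ is a voiceless stop immediately after the nasal /n/, so it voices to [b]. /weavoezumkiinpob/ → weavoezumgiinbob.

weavoezumgiinbob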